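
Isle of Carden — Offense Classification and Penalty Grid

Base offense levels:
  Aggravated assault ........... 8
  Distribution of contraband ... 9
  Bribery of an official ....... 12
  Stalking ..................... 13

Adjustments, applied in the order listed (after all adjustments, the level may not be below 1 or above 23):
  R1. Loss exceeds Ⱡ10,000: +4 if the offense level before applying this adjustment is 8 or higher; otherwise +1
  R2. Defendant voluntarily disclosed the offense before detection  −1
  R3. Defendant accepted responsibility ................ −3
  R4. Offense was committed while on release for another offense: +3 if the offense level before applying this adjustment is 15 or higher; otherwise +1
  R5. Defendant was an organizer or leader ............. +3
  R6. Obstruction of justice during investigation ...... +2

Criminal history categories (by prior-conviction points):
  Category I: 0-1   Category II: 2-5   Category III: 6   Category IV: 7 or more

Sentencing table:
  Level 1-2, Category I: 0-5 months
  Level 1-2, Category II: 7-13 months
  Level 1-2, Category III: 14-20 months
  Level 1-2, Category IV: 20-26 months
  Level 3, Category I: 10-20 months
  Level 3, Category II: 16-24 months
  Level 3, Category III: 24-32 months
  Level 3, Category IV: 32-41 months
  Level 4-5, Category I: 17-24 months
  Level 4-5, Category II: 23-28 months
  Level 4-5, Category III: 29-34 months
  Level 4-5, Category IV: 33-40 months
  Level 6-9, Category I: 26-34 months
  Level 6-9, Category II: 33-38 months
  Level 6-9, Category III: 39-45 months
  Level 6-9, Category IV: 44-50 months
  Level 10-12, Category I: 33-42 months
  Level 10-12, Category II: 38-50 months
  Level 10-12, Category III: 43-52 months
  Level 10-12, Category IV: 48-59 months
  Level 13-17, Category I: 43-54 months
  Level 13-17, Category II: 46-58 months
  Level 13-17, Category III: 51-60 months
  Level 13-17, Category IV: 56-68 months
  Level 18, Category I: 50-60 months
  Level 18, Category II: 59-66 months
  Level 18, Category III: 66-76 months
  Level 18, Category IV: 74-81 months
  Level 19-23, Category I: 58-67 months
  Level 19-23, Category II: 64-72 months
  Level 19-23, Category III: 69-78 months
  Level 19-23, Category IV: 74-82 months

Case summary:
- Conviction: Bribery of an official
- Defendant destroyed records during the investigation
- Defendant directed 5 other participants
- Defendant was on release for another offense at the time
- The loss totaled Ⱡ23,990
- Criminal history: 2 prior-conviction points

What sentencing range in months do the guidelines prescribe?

Base offense level for bribery of an official: 12.
R1 applies (level before this adjustment is 12 ≥ 8, so +4): 12 + 4 = 16.
R4 applies (level before this adjustment is 16 ≥ 15, so +3): 16 + 3 = 19.
R5 applies: 19 + 3 = 22.
R6 applies: 22 + 2 = 24.
Level 24 exceeds the maximum of 23; capped at 23.
Final offense level: 23.
Criminal history: 2 prior points → Category II (2-5).
Level 23 falls in the 19-23 band.
Grid: Level 19-23 × Category II = 64-72 months.

64-72 months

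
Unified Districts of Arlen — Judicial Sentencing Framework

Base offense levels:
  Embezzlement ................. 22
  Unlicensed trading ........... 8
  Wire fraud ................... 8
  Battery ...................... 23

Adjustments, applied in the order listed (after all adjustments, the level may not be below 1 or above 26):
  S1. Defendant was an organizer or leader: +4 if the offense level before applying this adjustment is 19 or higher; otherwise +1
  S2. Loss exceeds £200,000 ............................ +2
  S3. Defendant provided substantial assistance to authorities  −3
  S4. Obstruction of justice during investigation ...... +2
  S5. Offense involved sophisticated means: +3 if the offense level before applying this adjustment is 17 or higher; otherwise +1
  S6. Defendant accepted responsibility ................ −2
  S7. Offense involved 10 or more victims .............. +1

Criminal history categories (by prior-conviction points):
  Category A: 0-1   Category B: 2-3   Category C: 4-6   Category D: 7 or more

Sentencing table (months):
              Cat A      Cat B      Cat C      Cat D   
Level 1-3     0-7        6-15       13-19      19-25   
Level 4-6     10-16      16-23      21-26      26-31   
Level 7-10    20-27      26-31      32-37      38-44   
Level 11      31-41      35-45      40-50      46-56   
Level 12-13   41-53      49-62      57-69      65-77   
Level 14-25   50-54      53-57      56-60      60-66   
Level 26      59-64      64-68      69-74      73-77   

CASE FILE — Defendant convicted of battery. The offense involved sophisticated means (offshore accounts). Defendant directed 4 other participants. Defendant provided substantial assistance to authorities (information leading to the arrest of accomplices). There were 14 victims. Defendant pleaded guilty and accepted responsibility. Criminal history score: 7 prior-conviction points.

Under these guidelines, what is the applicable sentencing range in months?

73-77 months

Base offense level for battery: 23.
S1 applies (level before this adjustment is 23 ≥ 19, so +4): 23 + 4 = 27.
S2 does not apply.
S3 applies: 27 − 3 = 24.
S5 applies (level before this adjustment is 24 ≥ 17, so +3): 24 + 3 = 27.
S6 applies: 27 − 2 = 25.
S7 applies: 25 + 1 = 26.
Final offense level: 26.
Criminal history: 7 prior points → Category D (7+).
Level 26 falls in the 26 band.
Grid: Level 26 × Category D = 73-77 months.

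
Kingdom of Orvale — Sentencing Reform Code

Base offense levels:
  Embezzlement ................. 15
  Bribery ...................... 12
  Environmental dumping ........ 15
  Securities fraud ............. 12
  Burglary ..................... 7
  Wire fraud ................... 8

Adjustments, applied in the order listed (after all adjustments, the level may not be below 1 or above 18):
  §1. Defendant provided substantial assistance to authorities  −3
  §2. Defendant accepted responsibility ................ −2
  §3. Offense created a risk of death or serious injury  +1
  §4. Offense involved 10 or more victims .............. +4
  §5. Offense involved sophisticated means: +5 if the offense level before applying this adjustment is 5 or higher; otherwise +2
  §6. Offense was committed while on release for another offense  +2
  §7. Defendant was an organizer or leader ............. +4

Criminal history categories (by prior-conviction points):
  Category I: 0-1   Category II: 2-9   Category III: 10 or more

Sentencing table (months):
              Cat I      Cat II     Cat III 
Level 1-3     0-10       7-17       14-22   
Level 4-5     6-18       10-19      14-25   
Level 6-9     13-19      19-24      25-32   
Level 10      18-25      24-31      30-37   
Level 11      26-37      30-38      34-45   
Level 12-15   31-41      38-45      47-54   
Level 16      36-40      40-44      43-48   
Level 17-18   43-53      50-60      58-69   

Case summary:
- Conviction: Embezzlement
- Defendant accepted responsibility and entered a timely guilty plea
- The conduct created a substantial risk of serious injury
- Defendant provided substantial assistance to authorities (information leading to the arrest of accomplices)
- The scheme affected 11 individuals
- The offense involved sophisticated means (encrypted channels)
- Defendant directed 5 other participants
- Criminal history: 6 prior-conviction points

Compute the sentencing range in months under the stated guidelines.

Base offense level for embezzlement: 15.
§1 applies: 15 − 3 = 12.
§2 applies: 12 − 2 = 10.
§3 applies: 10 + 1 = 11.
§4 applies: 11 + 4 = 15.
§5 applies (level before this adjustment is 15 ≥ 5, so +5): 15 + 5 = 20.
§7 applies: 20 + 4 = 24.
Level 24 exceeds the maximum of 18; capped at 18.
Final offense level: 18.
Criminal history: 6 prior points → Category II (2-9).
Level 18 falls in the 17-18 band.
Grid: Level 17-18 × Category II = 50-60 months.

50-60 months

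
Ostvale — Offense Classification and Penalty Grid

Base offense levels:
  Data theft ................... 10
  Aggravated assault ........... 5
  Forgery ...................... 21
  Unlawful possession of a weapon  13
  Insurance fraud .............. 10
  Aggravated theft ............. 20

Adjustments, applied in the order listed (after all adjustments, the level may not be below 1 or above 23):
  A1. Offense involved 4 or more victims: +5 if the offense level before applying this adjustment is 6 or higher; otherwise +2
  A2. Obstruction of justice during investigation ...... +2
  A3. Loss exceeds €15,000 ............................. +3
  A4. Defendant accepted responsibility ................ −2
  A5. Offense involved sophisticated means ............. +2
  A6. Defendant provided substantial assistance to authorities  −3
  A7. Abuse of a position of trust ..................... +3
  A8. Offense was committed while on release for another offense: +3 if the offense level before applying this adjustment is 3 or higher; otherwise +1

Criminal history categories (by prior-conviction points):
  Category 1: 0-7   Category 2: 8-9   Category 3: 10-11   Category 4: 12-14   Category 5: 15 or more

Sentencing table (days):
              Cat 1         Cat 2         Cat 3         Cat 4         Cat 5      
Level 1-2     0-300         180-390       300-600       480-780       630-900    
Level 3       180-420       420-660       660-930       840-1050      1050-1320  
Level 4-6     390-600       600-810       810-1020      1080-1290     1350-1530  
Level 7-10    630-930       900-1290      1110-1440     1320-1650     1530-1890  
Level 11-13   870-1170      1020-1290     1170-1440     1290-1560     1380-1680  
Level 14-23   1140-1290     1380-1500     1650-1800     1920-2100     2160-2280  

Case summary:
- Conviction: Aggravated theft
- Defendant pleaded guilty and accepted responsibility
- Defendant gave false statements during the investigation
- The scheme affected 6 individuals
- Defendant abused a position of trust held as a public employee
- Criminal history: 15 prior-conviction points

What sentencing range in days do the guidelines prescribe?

2160-2280 days

Base offense level for aggravated theft: 20.
A1 applies (level before this adjustment is 20 ≥ 6, so +5): 20 + 5 = 25.
A2 applies: 25 + 2 = 27.
A3 does not apply.
A4 applies: 27 − 2 = 25.
A6 does not apply.
A7 applies: 25 + 3 = 28.
Level 28 exceeds the maximum of 23; capped at 23.
Final offense level: 23.
Criminal history: 15 prior points → Category 5 (15+).
Level 23 falls in the 14-23 band.
Grid: Level 14-23 × Category 5 = 2160-2280 days.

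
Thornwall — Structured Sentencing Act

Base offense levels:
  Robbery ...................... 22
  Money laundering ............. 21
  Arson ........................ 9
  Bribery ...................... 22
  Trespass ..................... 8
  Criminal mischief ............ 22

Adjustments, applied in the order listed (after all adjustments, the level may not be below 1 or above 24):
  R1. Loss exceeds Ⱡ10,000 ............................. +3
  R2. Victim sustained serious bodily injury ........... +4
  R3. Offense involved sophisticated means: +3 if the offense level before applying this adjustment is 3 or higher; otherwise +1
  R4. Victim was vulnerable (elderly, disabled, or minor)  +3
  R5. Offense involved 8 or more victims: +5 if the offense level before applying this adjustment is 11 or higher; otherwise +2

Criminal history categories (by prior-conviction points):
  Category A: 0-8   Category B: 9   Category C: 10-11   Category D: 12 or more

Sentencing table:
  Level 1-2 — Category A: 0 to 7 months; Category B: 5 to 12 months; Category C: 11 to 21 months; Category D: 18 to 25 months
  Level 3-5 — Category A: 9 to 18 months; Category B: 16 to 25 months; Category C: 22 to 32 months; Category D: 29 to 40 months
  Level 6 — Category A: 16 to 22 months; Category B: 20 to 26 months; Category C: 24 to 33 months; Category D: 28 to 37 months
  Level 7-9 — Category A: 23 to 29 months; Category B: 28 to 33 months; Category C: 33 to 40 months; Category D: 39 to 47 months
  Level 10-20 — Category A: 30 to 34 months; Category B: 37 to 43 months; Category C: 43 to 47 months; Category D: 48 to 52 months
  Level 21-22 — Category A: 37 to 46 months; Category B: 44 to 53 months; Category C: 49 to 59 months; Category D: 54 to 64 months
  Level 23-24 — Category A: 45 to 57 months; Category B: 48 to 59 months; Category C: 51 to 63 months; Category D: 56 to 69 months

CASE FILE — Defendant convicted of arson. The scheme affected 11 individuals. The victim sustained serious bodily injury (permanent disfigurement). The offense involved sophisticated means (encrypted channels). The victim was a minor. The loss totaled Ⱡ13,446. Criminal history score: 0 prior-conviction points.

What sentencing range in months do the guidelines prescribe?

Base offense level for arson: 9.
R1 applies: 9 + 3 = 12.
R2 applies: 12 + 4 = 16.
R3 applies (level before this adjustment is 16 ≥ 3, so +3): 16 + 3 = 19.
R4 applies: 19 + 3 = 22.
R5 applies (level before this adjustment is 22 ≥ 11, so +5): 22 + 5 = 27.
Level 27 exceeds the maximum of 24; capped at 24.
Final offense level: 24.
Criminal history: 0 prior points → Category A (0-8).
Level 24 falls in the 23-24 band.
Grid: Level 23-24 × Category A = 45-57 months.

45-57 months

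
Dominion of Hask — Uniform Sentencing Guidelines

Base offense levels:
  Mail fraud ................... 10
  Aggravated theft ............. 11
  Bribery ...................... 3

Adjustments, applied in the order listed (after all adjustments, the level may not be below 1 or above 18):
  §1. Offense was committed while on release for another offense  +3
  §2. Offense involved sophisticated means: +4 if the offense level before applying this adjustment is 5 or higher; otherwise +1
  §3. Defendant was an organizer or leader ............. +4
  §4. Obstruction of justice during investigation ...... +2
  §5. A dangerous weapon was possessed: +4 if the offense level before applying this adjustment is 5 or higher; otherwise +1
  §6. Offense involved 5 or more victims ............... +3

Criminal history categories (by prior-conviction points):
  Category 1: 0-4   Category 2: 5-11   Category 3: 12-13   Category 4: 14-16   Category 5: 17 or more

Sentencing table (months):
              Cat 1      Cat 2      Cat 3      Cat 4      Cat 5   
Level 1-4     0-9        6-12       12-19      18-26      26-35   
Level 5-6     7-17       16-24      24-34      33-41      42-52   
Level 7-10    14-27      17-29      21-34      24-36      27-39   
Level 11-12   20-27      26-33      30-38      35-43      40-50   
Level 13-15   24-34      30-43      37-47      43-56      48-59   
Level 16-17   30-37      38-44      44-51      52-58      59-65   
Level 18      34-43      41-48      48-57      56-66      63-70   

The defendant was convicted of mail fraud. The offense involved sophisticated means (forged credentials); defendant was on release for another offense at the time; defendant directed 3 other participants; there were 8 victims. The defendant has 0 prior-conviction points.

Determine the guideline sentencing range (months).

Base offense level for mail fraud: 10.
§1 applies: 10 + 3 = 13.
§2 applies (level before this adjustment is 13 ≥ 5, so +4): 13 + 4 = 17.
§3 applies: 17 + 4 = 21.
§4 does not apply.
§6 applies: 21 + 3 = 24.
Level 24 exceeds the maximum of 18; capped at 18.
Final offense level: 18.
Criminal history: 0 prior points → Category 1 (0-4).
Level 18 falls in the 18 band.
Grid: Level 18 × Category 1 = 34-43 months.

34-43 months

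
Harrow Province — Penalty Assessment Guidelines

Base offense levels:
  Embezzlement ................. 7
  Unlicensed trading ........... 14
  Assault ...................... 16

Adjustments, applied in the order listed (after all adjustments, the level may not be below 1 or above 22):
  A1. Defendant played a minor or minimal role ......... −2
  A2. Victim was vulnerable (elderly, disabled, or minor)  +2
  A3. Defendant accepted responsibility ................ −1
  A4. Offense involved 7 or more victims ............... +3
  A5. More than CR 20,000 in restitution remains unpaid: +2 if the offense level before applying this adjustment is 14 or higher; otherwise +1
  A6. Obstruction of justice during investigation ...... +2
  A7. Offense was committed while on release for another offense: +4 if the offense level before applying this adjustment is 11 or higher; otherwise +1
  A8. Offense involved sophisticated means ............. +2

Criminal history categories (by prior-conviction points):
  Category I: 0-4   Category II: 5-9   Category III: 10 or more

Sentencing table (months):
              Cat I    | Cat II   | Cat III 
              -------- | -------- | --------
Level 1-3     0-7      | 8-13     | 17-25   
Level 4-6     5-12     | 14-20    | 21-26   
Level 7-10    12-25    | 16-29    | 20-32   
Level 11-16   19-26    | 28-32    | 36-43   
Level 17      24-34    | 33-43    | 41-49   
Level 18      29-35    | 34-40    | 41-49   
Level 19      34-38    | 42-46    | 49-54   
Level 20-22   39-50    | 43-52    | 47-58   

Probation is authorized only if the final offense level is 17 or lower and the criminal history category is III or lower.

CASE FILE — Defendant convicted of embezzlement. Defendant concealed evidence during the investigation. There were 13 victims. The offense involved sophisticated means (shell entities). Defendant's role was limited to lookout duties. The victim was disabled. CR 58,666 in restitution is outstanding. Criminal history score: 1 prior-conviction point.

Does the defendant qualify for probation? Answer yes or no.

Yes

Base offense level for embezzlement: 7.
A1 applies: 7 − 2 = 5.
A2 applies: 5 + 2 = 7.
A3 does not apply.
A4 applies: 7 + 3 = 10.
A5 applies (level before this adjustment is 10 < 14, so +1): 10 + 1 = 11.
A6 applies: 11 + 2 = 13.
A7 does not apply.
A8 applies: 13 + 2 = 15.
Final offense level: 15.
Criminal history: 1 prior point → Category I (0-4).
Level 15 falls in the 11-16 band.
Grid: Level 11-16 × Category I = 19-26 months.
Probation check: level 15 ≤ 17 and category I ≤ III → eligible.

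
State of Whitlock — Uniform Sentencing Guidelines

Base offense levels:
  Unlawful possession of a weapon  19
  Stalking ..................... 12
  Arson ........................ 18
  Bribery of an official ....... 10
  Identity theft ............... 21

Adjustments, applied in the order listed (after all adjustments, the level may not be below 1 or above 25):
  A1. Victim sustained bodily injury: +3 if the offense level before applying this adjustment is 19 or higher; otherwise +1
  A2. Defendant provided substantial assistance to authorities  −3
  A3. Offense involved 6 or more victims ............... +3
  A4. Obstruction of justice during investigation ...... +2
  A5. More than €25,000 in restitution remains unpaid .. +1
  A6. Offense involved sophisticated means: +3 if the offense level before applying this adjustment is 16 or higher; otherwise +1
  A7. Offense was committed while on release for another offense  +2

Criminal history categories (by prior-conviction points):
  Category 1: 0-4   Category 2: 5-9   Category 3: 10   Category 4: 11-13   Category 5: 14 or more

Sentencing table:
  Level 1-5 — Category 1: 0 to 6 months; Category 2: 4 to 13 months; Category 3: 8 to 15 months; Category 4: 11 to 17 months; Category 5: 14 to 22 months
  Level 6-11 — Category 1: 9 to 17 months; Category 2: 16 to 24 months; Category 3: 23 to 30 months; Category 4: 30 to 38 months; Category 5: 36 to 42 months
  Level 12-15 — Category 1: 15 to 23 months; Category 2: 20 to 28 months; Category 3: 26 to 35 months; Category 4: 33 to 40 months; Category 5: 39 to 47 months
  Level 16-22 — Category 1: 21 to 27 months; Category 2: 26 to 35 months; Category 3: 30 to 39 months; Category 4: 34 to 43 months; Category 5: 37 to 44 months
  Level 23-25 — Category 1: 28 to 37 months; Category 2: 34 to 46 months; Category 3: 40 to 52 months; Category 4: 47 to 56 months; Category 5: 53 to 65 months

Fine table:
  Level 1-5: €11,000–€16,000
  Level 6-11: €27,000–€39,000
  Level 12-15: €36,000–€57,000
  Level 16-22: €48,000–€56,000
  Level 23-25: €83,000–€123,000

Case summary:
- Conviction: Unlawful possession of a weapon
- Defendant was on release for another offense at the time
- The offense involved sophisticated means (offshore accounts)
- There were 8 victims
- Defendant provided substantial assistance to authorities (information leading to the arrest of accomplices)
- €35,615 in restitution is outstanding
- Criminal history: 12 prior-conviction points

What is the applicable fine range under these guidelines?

Base offense level for unlawful possession of a weapon: 19.
A1 does not apply.
A2 applies: 19 − 3 = 16.
A3 applies: 16 + 3 = 19.
A5 applies: 19 + 1 = 20.
A6 applies (level before this adjustment is 20 ≥ 16, so +3): 20 + 3 = 23.
A7 applies: 23 + 2 = 25.
Final offense level: 25.
Level 25 falls in the 23-25 band.
Fine table: Level 23-25 → €83,000–€123,000.

€83,000–€123,000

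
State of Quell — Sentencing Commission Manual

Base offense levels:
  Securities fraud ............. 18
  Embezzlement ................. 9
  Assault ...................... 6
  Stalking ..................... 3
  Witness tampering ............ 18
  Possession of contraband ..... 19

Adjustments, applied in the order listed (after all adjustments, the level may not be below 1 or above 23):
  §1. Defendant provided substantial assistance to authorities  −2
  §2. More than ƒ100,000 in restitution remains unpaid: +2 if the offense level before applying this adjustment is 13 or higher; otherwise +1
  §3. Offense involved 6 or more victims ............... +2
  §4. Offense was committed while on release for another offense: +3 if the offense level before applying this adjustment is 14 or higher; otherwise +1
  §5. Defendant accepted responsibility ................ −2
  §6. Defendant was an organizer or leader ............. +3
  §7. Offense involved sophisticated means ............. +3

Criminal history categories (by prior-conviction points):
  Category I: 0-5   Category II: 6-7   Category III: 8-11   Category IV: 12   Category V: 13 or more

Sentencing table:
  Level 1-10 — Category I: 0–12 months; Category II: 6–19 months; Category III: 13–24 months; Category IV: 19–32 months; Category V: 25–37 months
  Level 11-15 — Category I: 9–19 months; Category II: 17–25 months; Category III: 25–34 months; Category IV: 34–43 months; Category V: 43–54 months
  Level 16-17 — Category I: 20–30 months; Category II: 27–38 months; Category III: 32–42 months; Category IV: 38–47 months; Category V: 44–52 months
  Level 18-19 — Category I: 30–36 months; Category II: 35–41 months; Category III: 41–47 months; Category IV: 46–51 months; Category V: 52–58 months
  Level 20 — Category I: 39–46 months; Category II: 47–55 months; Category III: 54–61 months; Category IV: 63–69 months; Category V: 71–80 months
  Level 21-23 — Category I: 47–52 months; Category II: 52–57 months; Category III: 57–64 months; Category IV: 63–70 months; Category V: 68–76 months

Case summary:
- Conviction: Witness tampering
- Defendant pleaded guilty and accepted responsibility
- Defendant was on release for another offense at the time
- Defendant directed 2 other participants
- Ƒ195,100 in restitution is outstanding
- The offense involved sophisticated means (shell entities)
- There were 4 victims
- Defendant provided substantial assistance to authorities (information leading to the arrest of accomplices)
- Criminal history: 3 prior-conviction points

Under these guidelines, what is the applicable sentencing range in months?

47-52 months

Base offense level for witness tampering: 18.
§1 applies: 18 − 2 = 16.
§2 applies (level before this adjustment is 16 ≥ 13, so +2): 16 + 2 = 18.
§4 applies (level before this adjustment is 18 ≥ 14, so +3): 18 + 3 = 21.
§5 applies: 21 − 2 = 19.
§6 applies: 19 + 3 = 22.
§7 applies: 22 + 3 = 25.
Level 25 exceeds the maximum of 23; capped at 23.
Final offense level: 23.
Criminal history: 3 prior points → Category I (0-5).
Level 23 falls in the 21-23 band.
Grid: Level 21-23 × Category I = 47-52 months.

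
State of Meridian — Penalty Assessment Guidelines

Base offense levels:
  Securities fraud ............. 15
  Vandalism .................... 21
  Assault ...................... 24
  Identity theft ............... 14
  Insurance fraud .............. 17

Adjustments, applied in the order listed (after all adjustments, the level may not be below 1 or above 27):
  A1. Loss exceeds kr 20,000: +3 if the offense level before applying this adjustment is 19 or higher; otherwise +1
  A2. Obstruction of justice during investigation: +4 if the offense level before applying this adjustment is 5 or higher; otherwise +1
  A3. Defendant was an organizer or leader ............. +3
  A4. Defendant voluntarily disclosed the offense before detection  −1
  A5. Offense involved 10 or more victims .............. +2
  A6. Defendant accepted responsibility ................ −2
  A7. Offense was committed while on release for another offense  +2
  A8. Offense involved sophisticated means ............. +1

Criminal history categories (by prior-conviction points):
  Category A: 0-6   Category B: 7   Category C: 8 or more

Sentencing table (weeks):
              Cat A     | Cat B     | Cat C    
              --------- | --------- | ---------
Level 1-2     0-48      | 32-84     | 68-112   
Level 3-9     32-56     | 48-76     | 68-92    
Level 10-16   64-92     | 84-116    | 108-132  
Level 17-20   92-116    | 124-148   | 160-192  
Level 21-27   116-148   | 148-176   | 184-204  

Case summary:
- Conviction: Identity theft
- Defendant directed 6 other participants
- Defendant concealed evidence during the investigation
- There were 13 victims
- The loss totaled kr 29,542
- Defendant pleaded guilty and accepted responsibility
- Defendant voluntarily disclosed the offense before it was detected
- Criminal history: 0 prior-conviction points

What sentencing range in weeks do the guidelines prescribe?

Base offense level for identity theft: 14.
A1 applies (level before this adjustment is 14 < 19, so +1): 14 + 1 = 15.
A2 applies (level before this adjustment is 15 ≥ 5, so +4): 15 + 4 = 19.
A3 applies: 19 + 3 = 22.
A4 applies: 22 − 1 = 21.
A5 applies: 21 + 2 = 23.
A6 applies: 23 − 2 = 21.
Final offense level: 21.
Criminal history: 0 prior points → Category A (0-6).
Level 21 falls in the 21-27 band.
Grid: Level 21-27 × Category A = 116-148 weeks.

116-148 weeks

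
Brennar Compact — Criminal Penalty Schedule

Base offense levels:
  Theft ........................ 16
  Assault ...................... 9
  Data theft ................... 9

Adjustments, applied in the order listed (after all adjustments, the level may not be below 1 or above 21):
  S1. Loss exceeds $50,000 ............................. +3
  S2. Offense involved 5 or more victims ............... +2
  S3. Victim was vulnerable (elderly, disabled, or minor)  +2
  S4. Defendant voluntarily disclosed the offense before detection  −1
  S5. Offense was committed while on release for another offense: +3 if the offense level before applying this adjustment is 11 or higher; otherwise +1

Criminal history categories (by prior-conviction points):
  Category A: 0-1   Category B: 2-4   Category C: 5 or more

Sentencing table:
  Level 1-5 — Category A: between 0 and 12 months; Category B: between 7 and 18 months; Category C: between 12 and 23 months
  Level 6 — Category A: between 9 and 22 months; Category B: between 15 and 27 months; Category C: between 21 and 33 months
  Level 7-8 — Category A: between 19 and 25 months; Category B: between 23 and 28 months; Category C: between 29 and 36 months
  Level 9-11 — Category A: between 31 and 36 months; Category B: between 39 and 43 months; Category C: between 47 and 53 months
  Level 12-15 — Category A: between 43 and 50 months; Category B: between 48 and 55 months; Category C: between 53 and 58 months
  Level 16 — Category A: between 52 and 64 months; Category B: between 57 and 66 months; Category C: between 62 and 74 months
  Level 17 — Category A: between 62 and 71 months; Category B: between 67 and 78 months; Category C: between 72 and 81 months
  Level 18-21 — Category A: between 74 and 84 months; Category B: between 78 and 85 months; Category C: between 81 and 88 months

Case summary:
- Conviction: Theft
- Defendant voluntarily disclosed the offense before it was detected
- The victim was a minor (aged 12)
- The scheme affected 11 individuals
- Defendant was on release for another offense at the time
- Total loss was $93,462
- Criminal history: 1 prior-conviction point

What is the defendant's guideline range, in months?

Base offense level for theft: 16.
S1 applies: 16 + 3 = 19.
S2 applies: 19 + 2 = 21.
S3 applies: 21 + 2 = 23.
S4 applies: 23 − 1 = 22.
S5 applies (level before this adjustment is 22 ≥ 11, so +3): 22 + 3 = 25.
Level 25 exceeds the maximum of 21; capped at 21.
Final offense level: 21.
Criminal history: 1 prior point → Category A (0-1).
Level 21 falls in the 18-21 band.
Grid: Level 18-21 × Category A = 74-84 months.

74-84 months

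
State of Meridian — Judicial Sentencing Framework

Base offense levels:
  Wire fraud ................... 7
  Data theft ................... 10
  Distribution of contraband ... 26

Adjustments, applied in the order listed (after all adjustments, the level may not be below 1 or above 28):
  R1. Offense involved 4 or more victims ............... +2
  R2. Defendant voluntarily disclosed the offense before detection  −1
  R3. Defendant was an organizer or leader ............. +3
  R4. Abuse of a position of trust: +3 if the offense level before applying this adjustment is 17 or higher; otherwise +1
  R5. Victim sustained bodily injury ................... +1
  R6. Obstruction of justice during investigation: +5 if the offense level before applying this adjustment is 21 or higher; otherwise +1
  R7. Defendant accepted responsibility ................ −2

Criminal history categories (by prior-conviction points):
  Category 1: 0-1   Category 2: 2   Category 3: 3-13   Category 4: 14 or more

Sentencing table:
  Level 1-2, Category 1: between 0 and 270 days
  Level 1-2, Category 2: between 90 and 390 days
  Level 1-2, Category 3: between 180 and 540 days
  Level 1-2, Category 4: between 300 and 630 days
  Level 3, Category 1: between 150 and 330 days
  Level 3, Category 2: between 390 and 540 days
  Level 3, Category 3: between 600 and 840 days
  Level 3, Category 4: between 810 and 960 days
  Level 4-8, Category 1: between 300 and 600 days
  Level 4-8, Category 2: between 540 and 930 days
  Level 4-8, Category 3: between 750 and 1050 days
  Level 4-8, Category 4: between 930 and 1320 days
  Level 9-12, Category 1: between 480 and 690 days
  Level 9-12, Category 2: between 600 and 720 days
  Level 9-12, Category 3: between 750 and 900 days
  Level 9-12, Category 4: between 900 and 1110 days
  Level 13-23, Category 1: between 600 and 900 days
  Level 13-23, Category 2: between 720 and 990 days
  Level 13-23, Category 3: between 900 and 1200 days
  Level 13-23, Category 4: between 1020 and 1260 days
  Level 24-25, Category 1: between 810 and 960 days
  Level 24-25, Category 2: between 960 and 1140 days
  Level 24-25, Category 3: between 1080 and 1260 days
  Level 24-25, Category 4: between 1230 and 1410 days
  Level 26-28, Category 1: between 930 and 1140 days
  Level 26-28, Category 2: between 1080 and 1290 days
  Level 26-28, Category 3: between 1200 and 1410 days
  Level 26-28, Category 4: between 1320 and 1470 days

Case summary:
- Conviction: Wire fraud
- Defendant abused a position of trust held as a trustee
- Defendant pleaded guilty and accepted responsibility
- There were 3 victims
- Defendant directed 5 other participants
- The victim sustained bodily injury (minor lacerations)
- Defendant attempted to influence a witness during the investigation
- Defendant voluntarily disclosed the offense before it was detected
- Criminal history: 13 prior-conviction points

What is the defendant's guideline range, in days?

Base offense level for wire fraud: 7.
R1 does not apply.
R2 applies: 7 − 1 = 6.
R3 applies: 6 + 3 = 9.
R4 applies (level before this adjustment is 9 < 17, so +1): 9 + 1 = 10.
R5 applies: 10 + 1 = 11.
R6 applies (level before this adjustment is 11 < 21, so +1): 11 + 1 = 12.
R7 applies: 12 − 2 = 10.
Final offense level: 10.
Criminal history: 13 prior points → Category 3 (3-13).
Level 10 falls in the 9-12 band.
Grid: Level 9-12 × Category 3 = 750-900 days.

750-900 days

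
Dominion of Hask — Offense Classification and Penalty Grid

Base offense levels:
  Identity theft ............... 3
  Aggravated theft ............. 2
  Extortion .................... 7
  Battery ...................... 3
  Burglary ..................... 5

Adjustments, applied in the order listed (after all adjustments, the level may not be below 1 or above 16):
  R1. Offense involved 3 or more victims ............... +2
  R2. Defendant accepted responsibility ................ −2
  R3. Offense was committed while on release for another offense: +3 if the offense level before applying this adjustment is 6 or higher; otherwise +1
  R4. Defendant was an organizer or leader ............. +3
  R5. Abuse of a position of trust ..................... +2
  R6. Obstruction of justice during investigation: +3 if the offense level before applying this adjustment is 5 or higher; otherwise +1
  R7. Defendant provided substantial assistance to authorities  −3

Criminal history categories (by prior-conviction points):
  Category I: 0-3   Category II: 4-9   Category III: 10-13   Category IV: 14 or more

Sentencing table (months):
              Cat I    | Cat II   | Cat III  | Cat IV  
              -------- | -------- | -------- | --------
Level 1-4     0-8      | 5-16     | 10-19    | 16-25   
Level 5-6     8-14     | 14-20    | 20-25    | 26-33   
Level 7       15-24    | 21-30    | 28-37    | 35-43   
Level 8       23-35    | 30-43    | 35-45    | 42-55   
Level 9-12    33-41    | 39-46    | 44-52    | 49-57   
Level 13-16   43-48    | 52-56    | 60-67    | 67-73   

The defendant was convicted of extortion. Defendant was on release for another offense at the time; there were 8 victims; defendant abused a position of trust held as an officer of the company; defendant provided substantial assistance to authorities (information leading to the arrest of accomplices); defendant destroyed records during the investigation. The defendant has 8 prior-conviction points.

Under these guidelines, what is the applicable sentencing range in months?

Base offense level for extortion: 7.
R1 applies: 7 + 2 = 9.
R2 does not apply.
R3 applies (level before this adjustment is 9 ≥ 6, so +3): 9 + 3 = 12.
R5 applies: 12 + 2 = 14.
R6 applies (level before this adjustment is 14 ≥ 5, so +3): 14 + 3 = 17.
R7 applies: 17 − 3 = 14.
Final offense level: 14.
Criminal history: 8 prior points → Category II (4-9).
Level 14 falls in the 13-16 band.
Grid: Level 13-16 × Category II = 52-56 months.

52-56 months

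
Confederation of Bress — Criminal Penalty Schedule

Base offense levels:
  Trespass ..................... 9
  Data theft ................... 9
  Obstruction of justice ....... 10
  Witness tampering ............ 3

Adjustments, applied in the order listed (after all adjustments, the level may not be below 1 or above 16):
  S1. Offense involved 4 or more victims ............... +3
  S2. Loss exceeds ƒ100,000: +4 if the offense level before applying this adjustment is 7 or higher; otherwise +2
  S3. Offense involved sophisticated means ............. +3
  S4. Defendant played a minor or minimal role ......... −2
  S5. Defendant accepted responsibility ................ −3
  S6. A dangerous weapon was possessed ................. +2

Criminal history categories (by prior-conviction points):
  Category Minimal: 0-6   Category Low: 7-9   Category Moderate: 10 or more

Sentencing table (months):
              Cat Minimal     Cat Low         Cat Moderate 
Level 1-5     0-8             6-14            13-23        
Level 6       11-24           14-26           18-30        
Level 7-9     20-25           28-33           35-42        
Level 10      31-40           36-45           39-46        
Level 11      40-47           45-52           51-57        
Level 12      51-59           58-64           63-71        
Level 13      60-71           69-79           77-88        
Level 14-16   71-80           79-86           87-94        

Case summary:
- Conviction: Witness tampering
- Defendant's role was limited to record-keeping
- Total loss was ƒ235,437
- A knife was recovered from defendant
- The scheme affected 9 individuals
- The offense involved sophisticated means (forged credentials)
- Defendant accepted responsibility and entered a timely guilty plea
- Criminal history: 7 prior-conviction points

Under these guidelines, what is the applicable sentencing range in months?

Base offense level for witness tampering: 3.
S1 applies: 3 + 3 = 6.
S2 applies (level before this adjustment is 6 < 7, so +2): 6 + 2 = 8.
S3 applies: 8 + 3 = 11.
S4 applies: 11 − 2 = 9.
S5 applies: 9 − 3 = 6.
S6 applies: 6 + 2 = 8.
Final offense level: 8.
Criminal history: 7 prior points → Category Low (7-9).
Level 8 falls in the 7-9 band.
Grid: Level 7-9 × Category Low = 28-33 months.

28-33 months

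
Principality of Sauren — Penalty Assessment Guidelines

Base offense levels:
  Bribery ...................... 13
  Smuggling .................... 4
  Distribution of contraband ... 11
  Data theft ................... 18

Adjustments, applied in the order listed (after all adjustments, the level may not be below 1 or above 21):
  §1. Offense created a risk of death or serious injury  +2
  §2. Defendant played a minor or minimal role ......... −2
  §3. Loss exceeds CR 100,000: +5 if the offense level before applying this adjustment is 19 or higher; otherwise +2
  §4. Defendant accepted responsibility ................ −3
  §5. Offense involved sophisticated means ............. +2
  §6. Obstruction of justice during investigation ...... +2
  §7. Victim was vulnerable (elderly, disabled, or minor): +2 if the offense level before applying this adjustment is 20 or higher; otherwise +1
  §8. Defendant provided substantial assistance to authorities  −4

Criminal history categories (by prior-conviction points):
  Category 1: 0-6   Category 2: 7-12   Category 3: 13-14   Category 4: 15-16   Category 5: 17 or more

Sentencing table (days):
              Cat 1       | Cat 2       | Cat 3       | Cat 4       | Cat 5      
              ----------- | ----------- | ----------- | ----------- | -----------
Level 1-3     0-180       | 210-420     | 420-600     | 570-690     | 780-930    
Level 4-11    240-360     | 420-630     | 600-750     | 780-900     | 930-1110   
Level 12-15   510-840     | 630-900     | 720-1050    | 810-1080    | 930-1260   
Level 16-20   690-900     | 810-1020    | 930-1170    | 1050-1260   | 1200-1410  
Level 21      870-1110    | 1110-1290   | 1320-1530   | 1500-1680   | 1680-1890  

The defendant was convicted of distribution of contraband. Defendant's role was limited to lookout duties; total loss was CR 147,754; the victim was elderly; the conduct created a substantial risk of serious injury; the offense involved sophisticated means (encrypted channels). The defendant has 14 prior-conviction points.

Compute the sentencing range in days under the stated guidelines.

930-1170 days

Base offense level for distribution of contraband: 11.
§1 applies: 11 + 2 = 13.
§2 applies: 13 − 2 = 11.
§3 applies (level before this adjustment is 11 < 19, so +2): 11 + 2 = 13.
§4 does not apply.
§5 applies: 13 + 2 = 15.
§6 does not apply.
§7 applies (level before this adjustment is 15 < 20, so +1): 15 + 1 = 16.
§8 does not apply.
Final offense level: 16.
Criminal history: 14 prior points → Category 3 (13-14).
Level 16 falls in the 16-20 band.
Grid: Level 16-20 × Category 3 = 930-1170 days.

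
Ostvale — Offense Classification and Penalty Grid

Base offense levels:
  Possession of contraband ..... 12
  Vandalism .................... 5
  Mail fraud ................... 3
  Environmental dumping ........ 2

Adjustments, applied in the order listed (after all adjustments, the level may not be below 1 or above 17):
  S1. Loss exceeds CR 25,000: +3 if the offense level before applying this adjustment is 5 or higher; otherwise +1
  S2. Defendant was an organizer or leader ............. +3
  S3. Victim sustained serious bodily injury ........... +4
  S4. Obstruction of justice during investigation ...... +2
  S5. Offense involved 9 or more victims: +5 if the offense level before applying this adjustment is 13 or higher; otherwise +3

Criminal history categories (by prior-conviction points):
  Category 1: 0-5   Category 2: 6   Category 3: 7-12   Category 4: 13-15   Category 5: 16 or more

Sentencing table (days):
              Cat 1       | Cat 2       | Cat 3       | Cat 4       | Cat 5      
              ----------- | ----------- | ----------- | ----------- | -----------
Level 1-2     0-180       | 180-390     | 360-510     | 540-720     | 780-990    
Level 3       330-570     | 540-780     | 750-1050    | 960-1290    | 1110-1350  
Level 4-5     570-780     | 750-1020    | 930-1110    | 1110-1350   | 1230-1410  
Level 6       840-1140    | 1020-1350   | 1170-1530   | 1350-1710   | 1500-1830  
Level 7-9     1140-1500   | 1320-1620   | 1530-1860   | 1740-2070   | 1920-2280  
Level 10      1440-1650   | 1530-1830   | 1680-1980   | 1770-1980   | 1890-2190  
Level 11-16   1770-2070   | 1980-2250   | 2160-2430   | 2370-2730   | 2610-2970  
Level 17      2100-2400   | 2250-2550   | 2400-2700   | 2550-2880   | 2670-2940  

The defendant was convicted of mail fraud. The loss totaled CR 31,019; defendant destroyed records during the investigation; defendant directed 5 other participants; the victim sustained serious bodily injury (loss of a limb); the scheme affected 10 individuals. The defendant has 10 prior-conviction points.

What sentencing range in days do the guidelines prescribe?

Base offense level for mail fraud: 3.
S1 applies (level before this adjustment is 3 < 5, so +1): 3 + 1 = 4.
S2 applies: 4 + 3 = 7.
S3 applies: 7 + 4 = 11.
S4 applies: 11 + 2 = 13.
S5 applies (level before this adjustment is 13 ≥ 13, so +5): 13 + 5 = 18.
Level 18 exceeds the maximum of 17; capped at 17.
Final offense level: 17.
Criminal history: 10 prior points → Category 3 (7-12).
Level 17 falls in the 17 band.
Grid: Level 17 × Category 3 = 2400-2700 days.

2400-2700 days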